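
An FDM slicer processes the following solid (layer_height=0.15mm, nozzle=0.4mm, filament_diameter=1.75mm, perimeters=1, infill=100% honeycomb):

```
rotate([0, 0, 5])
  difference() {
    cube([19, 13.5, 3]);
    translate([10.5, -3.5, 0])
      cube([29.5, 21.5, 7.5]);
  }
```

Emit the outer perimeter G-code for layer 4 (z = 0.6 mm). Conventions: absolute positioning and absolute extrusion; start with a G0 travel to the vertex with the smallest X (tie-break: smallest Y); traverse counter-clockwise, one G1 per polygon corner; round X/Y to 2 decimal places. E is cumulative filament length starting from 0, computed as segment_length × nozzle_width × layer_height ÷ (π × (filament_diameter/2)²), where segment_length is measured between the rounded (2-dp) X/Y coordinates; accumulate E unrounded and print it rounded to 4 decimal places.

At z = 0.6 mm: the cube is present — its section is the full 19×13.5 rectangle; the cube at (10.5, -3.5) is present — its section is the full 29.5×21.5 rectangle; Taking the first minus the rest: starting from the 19×13.5 cube, the 29.5×21.5 cube at (10.5, -3.5) partially overlaps it — only the 114.75 mm² overlap (of its 634.25 mm²) is removed, clipping the outline — 1 connected region; (whole slice rotated 5° about Z — lengths, areas and connectivity unchanged). The outline is a single polygon with 4 vertices. Extrusion per mm of travel: 0.4 × 0.15 / (π × 0.875²) = 0.024945. Accumulating E over each segment gives final E = 1.1972.

G0 X-1.18 Y13.45 Z0.60
G1 X0.00 Y0.00 E0.3368
G1 X10.46 Y0.92 E0.5987
G1 X9.28 Y14.36 E0.9353
G1 X-1.18 Y13.45 E1.1972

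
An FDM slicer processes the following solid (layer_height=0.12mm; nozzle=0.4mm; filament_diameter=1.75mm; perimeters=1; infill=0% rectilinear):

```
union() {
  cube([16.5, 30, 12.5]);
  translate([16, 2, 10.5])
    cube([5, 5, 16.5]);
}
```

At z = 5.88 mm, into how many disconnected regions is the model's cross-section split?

At z = 5.88 mm: the cube (footprint 16.5×30) is included at this height; the cube at (16, 2) is not intersected at this z (z outside [10.5, 27]); Taking the union: only the 16.5×30 cube is present, so the union is just that shape — 1 connected region. The result has 1 disconnected region.

1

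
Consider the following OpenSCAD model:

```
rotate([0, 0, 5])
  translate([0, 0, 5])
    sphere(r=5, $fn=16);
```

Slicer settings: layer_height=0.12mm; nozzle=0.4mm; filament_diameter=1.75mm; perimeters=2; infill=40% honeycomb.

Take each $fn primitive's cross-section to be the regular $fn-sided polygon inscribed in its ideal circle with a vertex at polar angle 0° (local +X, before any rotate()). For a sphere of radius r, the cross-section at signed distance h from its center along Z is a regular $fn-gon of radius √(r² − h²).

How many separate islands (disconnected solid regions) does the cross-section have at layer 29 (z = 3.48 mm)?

1

At z = 3.48 mm: the sphere: section is a regular 16-gon, circumradius = √(r²−h²) = √(5²−1.52²) = 4.763; (rotated 5° about Z; rotation is an isometry so areas/perimeters/island counts are preserved). Overall, the cross-section is a single solid region. Island count = 1.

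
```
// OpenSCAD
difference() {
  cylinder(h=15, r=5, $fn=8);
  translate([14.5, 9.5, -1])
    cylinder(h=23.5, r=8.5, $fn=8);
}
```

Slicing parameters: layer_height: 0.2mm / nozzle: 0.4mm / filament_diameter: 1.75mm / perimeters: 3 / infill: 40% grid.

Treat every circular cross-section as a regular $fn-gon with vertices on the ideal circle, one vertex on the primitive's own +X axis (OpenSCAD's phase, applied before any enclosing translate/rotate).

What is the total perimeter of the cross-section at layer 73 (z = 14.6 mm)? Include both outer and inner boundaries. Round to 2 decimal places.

At z = 14.6 mm: the r=5 cylinder gives a regular 8-gon of circumradius 5 (constant along its height) (perimeter = 2·8·5.000·sin(180°/8) = 30.61 mm); the r=8.5 cylinder at (14.5, 9.5) contributes a regular 8-gon of circumradius 8.5 (perimeter = 2·8·8.500·sin(180°/8) = 52.04 mm); Subtracting the remaining from the first: starting from the r=5 cylinder, the r=8.5 cylinder at (14.5, 9.5) misses the remaining region (no effect) — boundary = 30.61 mm. Overall, the cross-section is a single solid region. Total boundary length (outer) = 30.61 mm.

30.61 mm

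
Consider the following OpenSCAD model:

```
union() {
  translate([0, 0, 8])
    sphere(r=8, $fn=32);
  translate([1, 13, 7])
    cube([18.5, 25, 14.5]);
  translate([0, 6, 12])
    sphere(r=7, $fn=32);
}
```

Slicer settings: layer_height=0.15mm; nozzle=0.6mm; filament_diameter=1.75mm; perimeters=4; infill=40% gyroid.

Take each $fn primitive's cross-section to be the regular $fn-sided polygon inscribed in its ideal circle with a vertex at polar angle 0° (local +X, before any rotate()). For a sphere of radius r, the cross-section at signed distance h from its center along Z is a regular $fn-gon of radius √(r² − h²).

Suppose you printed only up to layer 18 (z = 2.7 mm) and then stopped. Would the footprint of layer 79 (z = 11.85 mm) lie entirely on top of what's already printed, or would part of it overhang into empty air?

part overhangs

Compare the two slices. At z = 2.7: the r=8 sphere slices to a regular 32-gon of circumradius 5.992 (√(r²−h²) with h=5.3 from center) (area = (32/2)·5.992²·sin(360°/32) = 112.09 mm²); the cube at (1, 13) is not intersected at this z (z outside [7, 21.5]); the sphere at (0, 6) is absent (|z−center|=9.300 > r=7); Taking the union: only the r=8 sphere is present, so the union is just that shape — area = 112.09 mm². At z = 11.85: the r=8 sphere slices to a regular 32-gon of circumradius 7.013 (√(r²−h²) with h=3.85 from center) (area = (32/2)·7.013²·sin(360°/32) = 153.50 mm²); the cube at (1, 13) (footprint 18.5×25) is included at this height (area 462.50 mm²); the sphere at (0, 6): section is a regular 32-gon, circumradius = √(r²−h²) = √(7²−0.15²) = 6.998 (area = (32/2)·6.998²·sin(360°/32) = 152.88 mm²); Combining (union): the regions partially overlap — summed areas 768.89 mm² minus the doubly-counted overlap 72.04 mm² gives 696.85 mm² — area = 696.85 mm². Checking containment: at z = 11.85 the cross-section extends beyond the z = 2.7 cross-section by about 584.76 mm².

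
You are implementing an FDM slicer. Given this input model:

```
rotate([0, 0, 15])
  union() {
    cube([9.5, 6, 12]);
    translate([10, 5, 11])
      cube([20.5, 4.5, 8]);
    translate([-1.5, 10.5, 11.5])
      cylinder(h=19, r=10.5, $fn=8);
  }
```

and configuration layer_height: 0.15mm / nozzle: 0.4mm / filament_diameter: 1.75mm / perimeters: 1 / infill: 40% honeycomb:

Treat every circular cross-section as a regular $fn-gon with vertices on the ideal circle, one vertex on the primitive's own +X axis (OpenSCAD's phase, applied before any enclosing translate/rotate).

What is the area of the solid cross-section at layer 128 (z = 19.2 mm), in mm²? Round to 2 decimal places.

At z = 19.2 mm: the cube does not reach this height (z outside [0, 12]); the cube at (10, 5) is absent (z outside [11, 19]); the r=10.5 cylinder at (-1.5, 10.5) gives a regular 8-gon of circumradius 10.5 (constant along its height) (area = (8/2)·10.500²·sin(360°/8) = 311.83 mm²); Taking the union: only the r=10.5 cylinder at (-1.5, 10.5) is present, so the union is just that shape — area = 311.83 mm²; (rotated 15° about Z; rotation is an isometry so areas/perimeters/island counts are preserved). Overall, the cross-section is a single solid region. Net area = 311.83 mm².

311.83 mm²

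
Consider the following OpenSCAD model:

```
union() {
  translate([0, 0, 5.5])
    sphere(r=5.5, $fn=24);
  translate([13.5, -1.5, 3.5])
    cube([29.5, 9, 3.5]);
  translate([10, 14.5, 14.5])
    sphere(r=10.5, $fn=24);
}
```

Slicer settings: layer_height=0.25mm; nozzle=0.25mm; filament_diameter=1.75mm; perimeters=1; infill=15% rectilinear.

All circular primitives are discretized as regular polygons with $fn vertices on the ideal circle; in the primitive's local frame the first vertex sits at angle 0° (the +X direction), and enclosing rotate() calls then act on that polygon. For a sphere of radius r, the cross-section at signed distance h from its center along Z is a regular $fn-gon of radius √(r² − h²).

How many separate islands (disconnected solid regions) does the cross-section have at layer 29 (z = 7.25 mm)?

2

At z = 7.25 mm: the r=5.5 sphere contributes a regular 24-gon of circumradius √(5.5²−1.75²) = 5.214; the cube at (13.5, -1.5) does not reach this height (z outside [3.5, 7]); the sphere at (10, 14.5): section is a regular 24-gon, circumradius = √(r²−h²) = √(10.5²−7.25²) = 7.595; Merging all regions: the 2 present regions are separate (no shared area or edge), so areas and boundary lengths simply add and each stays a separate island — 2 connected regions. Overall, the cross-section has 2 separate islands. Island count = 2.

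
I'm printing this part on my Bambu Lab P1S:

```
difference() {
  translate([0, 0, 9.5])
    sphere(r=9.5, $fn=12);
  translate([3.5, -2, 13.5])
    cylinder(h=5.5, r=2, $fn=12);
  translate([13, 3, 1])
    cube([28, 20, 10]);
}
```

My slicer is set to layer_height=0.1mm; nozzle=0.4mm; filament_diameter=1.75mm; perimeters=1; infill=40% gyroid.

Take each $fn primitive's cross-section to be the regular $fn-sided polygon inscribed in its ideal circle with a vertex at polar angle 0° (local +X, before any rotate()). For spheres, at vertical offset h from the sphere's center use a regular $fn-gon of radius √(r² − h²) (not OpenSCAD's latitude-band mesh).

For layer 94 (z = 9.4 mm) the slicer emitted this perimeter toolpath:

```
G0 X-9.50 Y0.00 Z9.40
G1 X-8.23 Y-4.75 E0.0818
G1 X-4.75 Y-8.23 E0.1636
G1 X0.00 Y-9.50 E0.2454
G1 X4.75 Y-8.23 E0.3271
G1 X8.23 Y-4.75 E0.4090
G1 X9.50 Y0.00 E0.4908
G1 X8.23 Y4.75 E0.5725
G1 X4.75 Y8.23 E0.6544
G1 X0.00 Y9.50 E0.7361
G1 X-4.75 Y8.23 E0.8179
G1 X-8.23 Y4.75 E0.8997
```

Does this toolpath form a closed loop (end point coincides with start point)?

no

Start point (G0): (-9.50, 0.00). End point (last G1): the path does not return to the start — open.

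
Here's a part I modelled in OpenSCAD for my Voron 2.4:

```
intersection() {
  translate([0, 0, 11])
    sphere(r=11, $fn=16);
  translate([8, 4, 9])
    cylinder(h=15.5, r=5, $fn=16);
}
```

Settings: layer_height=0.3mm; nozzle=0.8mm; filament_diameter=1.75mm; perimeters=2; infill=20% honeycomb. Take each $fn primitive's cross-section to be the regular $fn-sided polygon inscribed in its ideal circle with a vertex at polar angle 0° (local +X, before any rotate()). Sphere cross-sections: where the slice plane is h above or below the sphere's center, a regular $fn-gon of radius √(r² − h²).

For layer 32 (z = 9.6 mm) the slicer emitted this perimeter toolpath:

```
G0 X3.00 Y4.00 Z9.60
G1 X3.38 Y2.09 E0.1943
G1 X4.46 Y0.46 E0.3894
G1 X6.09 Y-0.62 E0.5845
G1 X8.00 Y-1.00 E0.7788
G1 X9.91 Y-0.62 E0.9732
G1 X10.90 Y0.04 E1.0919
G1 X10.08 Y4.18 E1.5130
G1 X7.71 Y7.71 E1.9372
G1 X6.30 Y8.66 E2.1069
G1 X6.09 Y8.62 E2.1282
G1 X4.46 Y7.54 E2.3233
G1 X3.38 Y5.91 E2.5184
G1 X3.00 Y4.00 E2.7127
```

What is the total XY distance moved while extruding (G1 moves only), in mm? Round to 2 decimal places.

Sum the Euclidean lengths of each G1 segment: total = 27.19 mm.

27.19 mm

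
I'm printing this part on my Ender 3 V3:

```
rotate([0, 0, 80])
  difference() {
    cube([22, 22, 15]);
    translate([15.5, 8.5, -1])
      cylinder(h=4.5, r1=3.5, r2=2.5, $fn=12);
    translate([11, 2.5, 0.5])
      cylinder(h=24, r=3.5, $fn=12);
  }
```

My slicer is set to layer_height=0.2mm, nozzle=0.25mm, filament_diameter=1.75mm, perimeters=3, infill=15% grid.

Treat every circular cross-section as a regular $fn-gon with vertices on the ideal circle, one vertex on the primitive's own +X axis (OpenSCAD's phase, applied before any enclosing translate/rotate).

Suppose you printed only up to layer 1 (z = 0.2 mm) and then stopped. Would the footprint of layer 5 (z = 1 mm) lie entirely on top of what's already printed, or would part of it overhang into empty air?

Compare the two slices. At z = 0.2: the cube is present — its section is the full 22×22 rectangle (area 484.00 mm²); the cone at (15.5, 8.5): at t=0.267 of its height the radius interpolates to r₁+(r₂−r₁)t = 3.233, giving a regular 12-gon of that circumradius (area = (12/2)·3.233²·sin(360°/12) = 31.36 mm²); the cylinder at (11, 2.5) does not reach this height (z outside [0.5, 24.5]); Subtracting the remaining from the first: starting from the 22×22 cube (484.00 mm²), the cone at (15.5, 8.5) lies wholly inside it (removes its full 31.36 mm² and its 20.08 mm outline becomes a hole wall) — area = 452.64 mm²; (rotated 80° about Z; rotation is an isometry so areas/perimeters/island counts are preserved). At z = 1: the cube is present — its section is the full 22×22 rectangle (area 484.00 mm²); the cone at (15.5, 8.5) contributes a regular 12-gon of circumradius 3.056 (interpolated between r1=3.5 and r2=2.5 at t=0.444) (area = (12/2)·3.056²·sin(360°/12) = 28.01 mm²); the r=3.5 cylinder at (11, 2.5) contributes a regular 12-gon of circumradius 3.5 (area = (12/2)·3.500²·sin(360°/12) = 36.75 mm²); Taking the first minus the rest: starting from the 22×22 cube (484.00 mm²), the cone at (15.5, 8.5) lies wholly inside it (removes its full 28.01 mm² and its 18.98 mm outline becomes a hole wall); the r=3.5 cylinder at (11, 2.5) partially overlaps it — only the 33.79 mm² overlap (of its 36.75 mm²) is removed, clipping the outline — area = 422.20 mm²; (rotated 80° about Z; rotation is an isometry so areas/perimeters/island counts are preserved). Checking containment: at z = 1 the cross-section extends beyond the z = 0.2 cross-section by about 3.35 mm².

part overhangs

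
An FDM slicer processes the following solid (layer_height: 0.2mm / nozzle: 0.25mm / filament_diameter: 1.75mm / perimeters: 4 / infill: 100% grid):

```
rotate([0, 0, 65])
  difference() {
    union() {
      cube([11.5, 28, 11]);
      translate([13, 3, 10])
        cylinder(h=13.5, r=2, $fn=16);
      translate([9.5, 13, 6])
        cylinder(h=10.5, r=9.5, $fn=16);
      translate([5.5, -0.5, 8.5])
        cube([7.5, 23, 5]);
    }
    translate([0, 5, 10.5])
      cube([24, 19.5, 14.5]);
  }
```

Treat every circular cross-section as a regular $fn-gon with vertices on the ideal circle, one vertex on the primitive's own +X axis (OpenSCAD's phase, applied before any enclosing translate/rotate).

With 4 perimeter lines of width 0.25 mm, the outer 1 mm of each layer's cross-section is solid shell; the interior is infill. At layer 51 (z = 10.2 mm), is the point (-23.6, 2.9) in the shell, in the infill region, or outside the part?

At z = 10.2 mm: the 11.5×28 cube contributes its full rectangle; the r=2 cylinder at (13, 3) gives a regular 16-gon of circumradius 2 (constant along its height); the r=9.5 cylinder at (9.5, 13) gives a regular 16-gon of circumradius 9.5 (constant along its height); the 7.5×23 cube at (5.5, -0.5) contributes its full rectangle; Merging all regions: the regions partially overlap (shared area 343.76 mm²), so overlapping operands fuse into one piece — 1 connected region; the cube at (0, 5) is not intersected at this z (z outside [10.5, 25]); Subtracting the remaining from the first: none of the subtracted shapes is present at this height, so the result so far is unchanged — 1 connected region; (rotated 65° about Z; rotation is an isometry so areas/perimeters/island counts are preserved). Overall, the cross-section is a single solid region. Undo the 65° rotation: the query point maps to (-7.345, 22.614) in the un-rotated model frame. The nearest boundary edge runs (0.00, 13.00)→(0.00, 28.00); distance from the point to it = 7.35 mm. The point is not inside any of the regions above, so it lies outside the cross-section (7.35 mm from the nearest boundary).

outside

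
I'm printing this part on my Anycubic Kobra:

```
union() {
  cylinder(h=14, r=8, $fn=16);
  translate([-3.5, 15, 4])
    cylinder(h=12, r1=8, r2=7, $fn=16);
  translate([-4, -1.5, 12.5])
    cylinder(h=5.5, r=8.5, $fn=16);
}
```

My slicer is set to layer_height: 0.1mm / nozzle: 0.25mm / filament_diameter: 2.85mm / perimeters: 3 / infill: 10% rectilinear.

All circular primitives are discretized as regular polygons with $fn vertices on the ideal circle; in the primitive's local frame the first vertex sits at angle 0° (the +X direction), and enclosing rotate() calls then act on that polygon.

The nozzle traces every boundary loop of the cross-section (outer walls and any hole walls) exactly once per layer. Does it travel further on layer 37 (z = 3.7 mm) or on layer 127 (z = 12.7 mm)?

Layer 37 (z = 3.7): the r=8 cylinder contributes a regular 16-gon of circumradius 8 (perimeter = 2·16·8.000·sin(180°/16) = 49.94 mm); the cone at (-3.5, 15) does not reach this height (z outside [4, 16]); the cylinder at (-4, -1.5) is not intersected at this z (z outside [12.5, 18]); Taking the union: only the r=8 cylinder is present, so the union is just that shape — boundary = 49.94 mm. So its perimeter = 49.94 mm. Layer 127 (z = 12.7): the cylinder: section is a regular 16-gon, circumradius r=8 (perimeter = 2·16·8.000·sin(180°/16) = 49.94 mm); the cone at (-3.5, 15): at t=0.725 of its height the radius interpolates to r₁+(r₂−r₁)t = 7.275, giving a regular 16-gon of that circumradius (perimeter = 2·16·7.275·sin(180°/16) = 45.42 mm); the r=8.5 cylinder at (-4, -1.5) contributes a regular 16-gon of circumradius 8.5 (perimeter = 2·16·8.500·sin(180°/16) = 53.06 mm); Merging all regions: the regions partially overlap (shared area 139.27 mm²), so the edge portions inside another operand are dropped and the merged outline is re-measured after clipping — boundary = 105.67 mm. So its perimeter = 105.67 mm. Layer 127 is larger (105.67 vs 49.94 mm).

layer 127 (z = 12.7 mm)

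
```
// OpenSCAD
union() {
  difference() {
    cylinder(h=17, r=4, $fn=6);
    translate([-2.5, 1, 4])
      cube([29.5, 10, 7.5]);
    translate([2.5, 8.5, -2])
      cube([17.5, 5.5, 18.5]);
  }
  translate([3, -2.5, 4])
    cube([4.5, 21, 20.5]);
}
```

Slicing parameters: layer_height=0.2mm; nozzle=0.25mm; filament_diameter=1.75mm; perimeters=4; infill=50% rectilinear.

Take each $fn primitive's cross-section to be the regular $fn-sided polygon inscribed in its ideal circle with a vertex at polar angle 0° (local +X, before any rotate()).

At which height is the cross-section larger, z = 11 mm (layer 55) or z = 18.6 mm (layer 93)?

Layer 55 (z = 11): the r=4 cylinder contributes a regular 6-gon of circumradius 4 (area = (6/2)·4.000²·sin(360°/6) = 41.57 mm²); the 29.5×10 cube at (-2.5, 1) contributes its full rectangle (area 295.00 mm²); the cube at (2.5, 8.5) (footprint 17.5×5.5) is included at this height (area 96.25 mm²); Subtracting the remaining from the first: starting from the r=4 cylinder (41.57 mm²), the 29.5×10 cube at (-2.5, 1) partially overlaps it — only the 12.62 mm² overlap (of its 295.00 mm²) is removed, clipping the outline; the 17.5×5.5 cube at (2.5, 8.5) misses the remaining region (no effect) — area = 28.94 mm²; the cube at (3, -2.5) is present — its section is the full 4.5×21 rectangle (area 94.50 mm²); Combining (union): the regions partially overlap — summed areas 123.44 mm² minus the doubly-counted overlap 1.58 mm² gives 121.87 mm² — area = 121.87 mm². So its area = 121.87 mm². Layer 93 (z = 18.6): the cylinder is not intersected at this z (z outside [0, 17]); the cube at (-2.5, 1) is absent (z outside [4, 11.5]); the cube at (2.5, 8.5) does not reach this height (z outside [-2, 16.5]); Taking the first minus the rest: the first operand is absent here, so nothing remains; the cube at (3, -2.5) (footprint 4.5×21) is included at this height (area 94.50 mm²); Merging all regions: only the 4.5×21 cube at (3, -2.5) is present, so the union is just that shape — area = 94.50 mm². So its area = 94.50 mm². Layer 55 is larger (121.87 vs 94.50 mm²).

layer 55 (z = 11 mm)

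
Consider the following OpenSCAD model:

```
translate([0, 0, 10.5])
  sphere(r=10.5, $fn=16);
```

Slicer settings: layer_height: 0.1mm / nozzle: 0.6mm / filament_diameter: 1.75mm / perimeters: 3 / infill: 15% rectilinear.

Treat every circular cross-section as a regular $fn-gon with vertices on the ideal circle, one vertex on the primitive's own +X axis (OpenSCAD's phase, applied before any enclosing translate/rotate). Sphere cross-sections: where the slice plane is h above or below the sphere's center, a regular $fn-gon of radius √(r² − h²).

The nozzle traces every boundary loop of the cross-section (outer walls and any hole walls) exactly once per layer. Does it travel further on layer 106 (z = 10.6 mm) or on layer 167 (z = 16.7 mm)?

Layer 106 (z = 10.6): the r=10.5 sphere contributes a regular 16-gon of circumradius √(10.5²−0.1²) = 10.500 (perimeter = 2·16·10.500·sin(180°/16) = 65.55 mm). So its perimeter = 65.55 mm. Layer 167 (z = 16.7): the r=10.5 sphere contributes a regular 16-gon of circumradius √(10.5²−6.2²) = 8.474 (perimeter = 2·16·8.474·sin(180°/16) = 52.90 mm). So its perimeter = 52.90 mm. Layer 106 is larger (65.55 vs 52.90 mm).

layer 106 (z = 10.6 mm)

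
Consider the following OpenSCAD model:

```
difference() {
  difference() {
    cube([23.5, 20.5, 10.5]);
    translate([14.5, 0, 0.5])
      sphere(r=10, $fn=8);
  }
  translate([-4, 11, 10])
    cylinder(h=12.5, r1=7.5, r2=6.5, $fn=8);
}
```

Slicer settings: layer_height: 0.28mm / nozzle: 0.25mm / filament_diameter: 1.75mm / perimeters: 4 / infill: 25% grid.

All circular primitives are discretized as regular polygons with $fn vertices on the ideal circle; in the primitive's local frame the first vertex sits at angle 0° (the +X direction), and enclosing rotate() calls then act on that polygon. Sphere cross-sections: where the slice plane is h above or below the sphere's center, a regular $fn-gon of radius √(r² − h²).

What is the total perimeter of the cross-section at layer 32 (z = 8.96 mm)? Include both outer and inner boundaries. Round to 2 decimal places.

93.66 mm

At z = 8.96 mm: the 23.5×20.5 cube contributes its full rectangle (perimeter 88.00 mm); the r=10 sphere at (14.5, 0) slices to a regular 8-gon of circumradius 5.332 (√(r²−h²) with h=8.46 from center) (perimeter = 2·8·5.332·sin(180°/8) = 32.65 mm); Taking the first minus the rest: starting from the 23.5×20.5 cube, the r=10 sphere at (14.5, 0) partially overlaps it — only the 40.20 mm² overlap (of its 80.41 mm²) is removed, clipping the outline — boundary = 93.66 mm; the cone at (-4, 11) is absent (z outside [10, 22.5]); After the difference (first − rest): none of the subtracted shapes is present at this height, so that combined region is unchanged — boundary = 93.66 mm. Overall, the cross-section is a single solid region. Total boundary length (outer) = 93.66 mm.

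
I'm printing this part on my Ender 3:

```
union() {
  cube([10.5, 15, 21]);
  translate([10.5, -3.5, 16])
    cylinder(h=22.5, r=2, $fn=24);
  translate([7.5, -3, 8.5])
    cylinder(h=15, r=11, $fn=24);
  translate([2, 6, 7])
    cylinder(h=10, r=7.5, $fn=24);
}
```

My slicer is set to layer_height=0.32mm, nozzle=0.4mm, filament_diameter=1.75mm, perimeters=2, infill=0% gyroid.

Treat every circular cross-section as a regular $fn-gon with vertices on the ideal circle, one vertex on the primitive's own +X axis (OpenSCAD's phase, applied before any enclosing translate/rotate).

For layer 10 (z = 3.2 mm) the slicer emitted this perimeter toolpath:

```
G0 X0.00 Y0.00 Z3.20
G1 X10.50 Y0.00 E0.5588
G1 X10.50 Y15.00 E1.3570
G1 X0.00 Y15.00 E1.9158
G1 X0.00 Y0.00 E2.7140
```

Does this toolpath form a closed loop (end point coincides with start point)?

Start point (G0): (0.00, 0.00). End point (last G1): the path returns to the start — closed.

yes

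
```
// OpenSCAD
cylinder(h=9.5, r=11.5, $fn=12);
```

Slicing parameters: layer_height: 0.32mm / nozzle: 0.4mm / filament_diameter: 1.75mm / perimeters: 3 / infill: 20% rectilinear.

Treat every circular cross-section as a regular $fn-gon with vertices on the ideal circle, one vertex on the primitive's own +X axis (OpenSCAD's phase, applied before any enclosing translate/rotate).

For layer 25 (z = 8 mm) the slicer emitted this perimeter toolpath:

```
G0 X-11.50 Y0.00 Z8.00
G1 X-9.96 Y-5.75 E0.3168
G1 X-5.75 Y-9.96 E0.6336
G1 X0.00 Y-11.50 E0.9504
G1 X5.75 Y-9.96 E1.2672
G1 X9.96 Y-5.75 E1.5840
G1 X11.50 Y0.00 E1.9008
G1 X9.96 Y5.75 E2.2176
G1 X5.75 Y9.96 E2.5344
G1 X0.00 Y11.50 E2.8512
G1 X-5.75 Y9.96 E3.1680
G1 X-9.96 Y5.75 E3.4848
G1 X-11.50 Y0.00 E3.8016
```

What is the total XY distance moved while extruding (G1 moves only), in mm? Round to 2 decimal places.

Sum the Euclidean lengths of each G1 segment: total = 71.44 mm.

71.44 mm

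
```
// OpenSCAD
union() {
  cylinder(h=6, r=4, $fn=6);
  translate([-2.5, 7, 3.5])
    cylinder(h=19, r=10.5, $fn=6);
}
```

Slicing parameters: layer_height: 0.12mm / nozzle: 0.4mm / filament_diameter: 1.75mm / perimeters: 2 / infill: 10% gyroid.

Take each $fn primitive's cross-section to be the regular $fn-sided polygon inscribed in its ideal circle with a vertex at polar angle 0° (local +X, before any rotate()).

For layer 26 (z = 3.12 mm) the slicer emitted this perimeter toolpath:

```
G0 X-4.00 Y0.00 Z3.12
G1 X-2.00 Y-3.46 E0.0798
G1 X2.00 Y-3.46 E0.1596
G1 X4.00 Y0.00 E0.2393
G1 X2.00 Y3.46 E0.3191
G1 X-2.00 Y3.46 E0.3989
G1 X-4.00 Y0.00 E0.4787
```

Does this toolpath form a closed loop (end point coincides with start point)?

yes

Start point (G0): (-4.00, 0.00). End point (last G1): the path returns to the start — closed.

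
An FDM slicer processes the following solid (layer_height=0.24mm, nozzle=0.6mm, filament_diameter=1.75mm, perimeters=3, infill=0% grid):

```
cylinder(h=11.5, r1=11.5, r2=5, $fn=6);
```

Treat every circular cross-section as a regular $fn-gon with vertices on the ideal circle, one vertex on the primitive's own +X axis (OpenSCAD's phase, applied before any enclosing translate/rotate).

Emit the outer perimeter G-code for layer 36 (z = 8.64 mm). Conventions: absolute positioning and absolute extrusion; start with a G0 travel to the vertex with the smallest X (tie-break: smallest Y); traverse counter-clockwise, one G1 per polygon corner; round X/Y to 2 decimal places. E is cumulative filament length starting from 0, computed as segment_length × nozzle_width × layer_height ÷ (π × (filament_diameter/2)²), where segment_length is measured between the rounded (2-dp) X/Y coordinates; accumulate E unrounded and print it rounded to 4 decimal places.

G0 X-6.62 Y0.00 Z8.64
G1 X-3.31 Y-5.73 E0.3962
G1 X3.31 Y-5.73 E0.7925
G1 X6.62 Y0.00 E1.1887
G1 X3.31 Y5.73 E1.5848
G1 X-3.31 Y5.73 E1.9812
G1 X-6.62 Y0.00 E2.3773

At z = 8.64 mm: the cone (r1=11.5→r2=5) has section circumradius 6.617 here — a regular 6-gon. The outline is a single polygon with 6 vertices. Extrusion per mm of travel: 0.6 × 0.24 / (π × 0.875²) = 0.059868. Accumulating E over each segment gives final E = 2.3773.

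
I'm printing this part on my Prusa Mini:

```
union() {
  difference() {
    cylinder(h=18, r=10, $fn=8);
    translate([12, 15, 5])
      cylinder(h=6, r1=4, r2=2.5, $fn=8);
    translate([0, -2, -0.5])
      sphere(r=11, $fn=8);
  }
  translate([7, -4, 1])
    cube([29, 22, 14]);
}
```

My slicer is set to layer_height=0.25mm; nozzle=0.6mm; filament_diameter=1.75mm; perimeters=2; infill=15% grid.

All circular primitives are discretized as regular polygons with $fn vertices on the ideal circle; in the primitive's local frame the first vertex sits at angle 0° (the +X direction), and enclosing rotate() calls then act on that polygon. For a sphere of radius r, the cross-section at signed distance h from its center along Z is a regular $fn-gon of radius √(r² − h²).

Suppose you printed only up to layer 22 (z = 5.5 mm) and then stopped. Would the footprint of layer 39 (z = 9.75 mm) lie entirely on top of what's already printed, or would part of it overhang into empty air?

Compare the two slices. At z = 5.5: the cylinder: section is a regular 8-gon, circumradius r=10 (area = (8/2)·10.000²·sin(360°/8) = 282.84 mm²); the cone at (12, 15): at t=0.083 of its height the radius interpolates to r₁+(r₂−r₁)t = 3.875, giving a regular 8-gon of that circumradius (area = (8/2)·3.875²·sin(360°/8) = 42.47 mm²); the sphere at (0, -2): section is a regular 8-gon, circumradius = √(r²−h²) = √(11²−6²) = 9.220 (area = (8/2)·9.220²·sin(360°/8) = 240.42 mm²); Taking the first minus the rest: starting from the r=10 cylinder (282.84 mm²), the cone at (12, 15) misses the remaining region (no effect); the r=11 sphere at (0, -2) partially overlaps it — only the 223.28 mm² overlap (of its 240.42 mm²) is removed, clipping the outline — area = 59.56 mm²; the cube at (7, -4) is present — its section is the full 29×22 rectangle (area 638.00 mm²); Taking the union: the regions partially overlap — summed areas 697.56 mm² minus the doubly-counted overlap 10.09 mm² gives 687.47 mm² — area = 687.47 mm². At z = 9.75: the r=10 cylinder gives a regular 8-gon of circumradius 10 (constant along its height) (area = (8/2)·10.000²·sin(360°/8) = 282.84 mm²); the cone at (12, 15) contributes a regular 8-gon of circumradius 2.812 (interpolated between r1=4 and r2=2.5 at t=0.792) (area = (8/2)·2.812²·sin(360°/8) = 22.37 mm²); the sphere at (0, -2): section is a regular 8-gon, circumradius = √(r²−h²) = √(11²−10.25²) = 3.992 (area = (8/2)·3.992²·sin(360°/8) = 45.08 mm²); Taking the first minus the rest: starting from the r=10 cylinder (282.84 mm²), the cone at (12, 15) misses the remaining region (no effect); the r=11 sphere at (0, -2) lies wholly inside it (removes its full 45.08 mm² and its 24.44 mm outline becomes a hole wall) — area = 237.76 mm²; the 29×22 cube at (7, -4) contributes its full rectangle (area 638.00 mm²); Combining (union): the regions partially overlap — summed areas 875.76 mm² minus the doubly-counted overlap 19.55 mm² gives 856.22 mm² — area = 856.22 mm². Checking containment: at z = 9.75 the cross-section extends beyond the z = 5.5 cross-section by about 168.75 mm².

part overhangs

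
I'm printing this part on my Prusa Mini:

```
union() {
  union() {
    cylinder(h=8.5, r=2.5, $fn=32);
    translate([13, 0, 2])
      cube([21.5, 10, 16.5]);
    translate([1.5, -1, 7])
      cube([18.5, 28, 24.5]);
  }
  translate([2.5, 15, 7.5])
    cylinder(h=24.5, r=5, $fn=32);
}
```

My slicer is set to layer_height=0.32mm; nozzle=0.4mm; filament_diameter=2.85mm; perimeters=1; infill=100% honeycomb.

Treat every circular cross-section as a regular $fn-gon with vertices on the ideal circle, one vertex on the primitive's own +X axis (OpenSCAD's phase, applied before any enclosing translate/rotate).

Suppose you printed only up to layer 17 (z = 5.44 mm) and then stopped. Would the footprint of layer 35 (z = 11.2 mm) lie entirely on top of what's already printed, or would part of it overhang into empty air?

Compare the two slices. At z = 5.44: the r=2.5 cylinder gives a regular 32-gon of circumradius 2.5 (constant along its height) (area = (32/2)·2.500²·sin(360°/32) = 19.51 mm²); the 21.5×10 cube at (13, 0) contributes its full rectangle (area 215.00 mm²); the cube at (1.5, -1) is absent (z outside [7, 31.5]); Combining (union): the 2 present regions are separate (no shared area or edge), so areas and boundary lengths simply add and each stays a separate island — area = 234.51 mm²; the cylinder at (2.5, 15) does not reach this height (z outside [7.5, 32]); Merging all regions: only the result so far is present, so the union is just that shape — area = 234.51 mm². At z = 11.2: the cylinder is not intersected at this z (z outside [0, 8.5]); the 21.5×10 cube at (13, 0) contributes its full rectangle (area 215.00 mm²); the 18.5×28 cube at (1.5, -1) contributes its full rectangle (area 518.00 mm²); Combining (union): the regions partially overlap — summed areas 733.00 mm² minus the doubly-counted overlap 70.00 mm² gives 663.00 mm² — area = 663.00 mm²; the cylinder at (2.5, 15): section is a regular 32-gon, circumradius r=5 (area = (32/2)·5.000²·sin(360°/32) = 78.04 mm²); Combining (union): the regions partially overlap — summed areas 741.04 mm² minus the doubly-counted overlap 48.92 mm² gives 692.12 mm² — area = 692.12 mm². Checking containment: at z = 11.2 the cross-section extends beyond the z = 5.44 cross-section by about 474.81 mm².

part overhangs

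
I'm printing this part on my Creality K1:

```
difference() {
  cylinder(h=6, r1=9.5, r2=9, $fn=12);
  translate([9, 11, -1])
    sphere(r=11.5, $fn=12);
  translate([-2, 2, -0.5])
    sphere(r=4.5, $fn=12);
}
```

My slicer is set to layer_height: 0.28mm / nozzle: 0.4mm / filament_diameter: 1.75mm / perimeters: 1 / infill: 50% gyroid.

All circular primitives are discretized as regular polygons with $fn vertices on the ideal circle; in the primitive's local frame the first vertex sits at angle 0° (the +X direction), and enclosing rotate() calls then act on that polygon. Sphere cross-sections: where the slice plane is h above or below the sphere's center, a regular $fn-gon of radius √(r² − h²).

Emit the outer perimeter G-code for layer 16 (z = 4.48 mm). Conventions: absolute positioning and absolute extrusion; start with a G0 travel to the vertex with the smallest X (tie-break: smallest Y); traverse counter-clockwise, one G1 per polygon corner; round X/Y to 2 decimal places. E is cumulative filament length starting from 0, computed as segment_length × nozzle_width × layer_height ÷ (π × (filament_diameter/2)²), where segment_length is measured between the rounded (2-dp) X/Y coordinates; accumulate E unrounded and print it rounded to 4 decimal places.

G0 X-9.13 Y0.00 Z4.48
G1 X-7.90 Y-4.56 E0.2199
G1 X-4.56 Y-7.90 E0.4399
G1 X0.00 Y-9.13 E0.6598
G1 X4.56 Y-7.90 E0.8797
G1 X7.90 Y-4.56 E1.0997
G1 X9.13 Y0.00 E1.3196
G1 X8.88 Y0.92 E1.3640
G1 X3.94 Y2.24 E1.6021
G1 X0.24 Y5.94 E1.8457
G1 X-0.57 Y8.97 E1.9918
G1 X-4.56 Y7.90 E2.1841
G1 X-7.90 Y4.56 E2.4041
G1 X-9.13 Y0.00 E2.6240

At z = 4.48 mm: the cone (r1=9.5→r2=9) has section circumradius 9.127 here — a regular 12-gon; the r=11.5 sphere at (9, 11) slices to a regular 12-gon of circumradius 10.110 (√(r²−h²) with h=5.48 from center); the sphere at (-2, 2) is not intersected at this z (|z−center|=4.980 > r=4.5); After the difference (first − rest): starting from the cone, the r=11.5 sphere at (9, 11) partially overlaps it — only the 38.48 mm² overlap (of its 306.66 mm²) is removed, clipping the outline — 1 connected region. The outline is a single polygon with 13 vertices. Extrusion per mm of travel: 0.4 × 0.28 / (π × 0.875²) = 0.046564. Accumulating E over each segment gives final E = 2.6240.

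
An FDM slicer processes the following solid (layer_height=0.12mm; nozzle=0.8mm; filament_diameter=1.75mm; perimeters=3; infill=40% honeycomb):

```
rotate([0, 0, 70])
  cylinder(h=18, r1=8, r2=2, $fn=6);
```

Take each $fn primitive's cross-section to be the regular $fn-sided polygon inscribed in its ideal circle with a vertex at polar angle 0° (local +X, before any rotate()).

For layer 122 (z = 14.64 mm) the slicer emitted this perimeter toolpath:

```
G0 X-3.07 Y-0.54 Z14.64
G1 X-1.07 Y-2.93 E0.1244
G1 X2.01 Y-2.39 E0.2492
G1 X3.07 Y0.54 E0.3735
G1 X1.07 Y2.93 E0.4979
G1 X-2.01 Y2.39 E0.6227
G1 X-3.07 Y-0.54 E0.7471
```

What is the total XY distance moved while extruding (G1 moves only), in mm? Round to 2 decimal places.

18.72 mm

Sum the Euclidean lengths of each G1 segment: total = 18.72 mm.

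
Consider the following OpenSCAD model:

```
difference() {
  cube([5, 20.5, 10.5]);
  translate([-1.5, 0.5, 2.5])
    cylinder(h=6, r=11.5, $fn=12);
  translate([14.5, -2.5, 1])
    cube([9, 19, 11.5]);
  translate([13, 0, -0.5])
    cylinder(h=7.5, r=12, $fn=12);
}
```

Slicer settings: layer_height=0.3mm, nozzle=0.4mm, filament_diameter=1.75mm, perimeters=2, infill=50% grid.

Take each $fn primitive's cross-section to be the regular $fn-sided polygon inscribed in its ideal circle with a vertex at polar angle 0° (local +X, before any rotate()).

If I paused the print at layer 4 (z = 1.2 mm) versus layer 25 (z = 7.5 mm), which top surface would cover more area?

Layer 4 (z = 1.2): the 5×20.5 cube contributes its full rectangle (area 102.50 mm²); the cylinder at (-1.5, 0.5) does not reach this height (z outside [2.5, 8.5]); the cube at (14.5, -2.5) is present — its section is the full 9×19 rectangle (area 171.00 mm²); the r=12 cylinder at (13, 0) gives a regular 12-gon of circumradius 12 (constant along its height) (area = (12/2)·12.000²·sin(360°/12) = 432.00 mm²); Taking the first minus the rest: starting from the 5×20.5 cube (102.50 mm²), the 9×19 cube at (14.5, -2.5) misses the remaining region (no effect); the r=12 cylinder at (13, 0) partially overlaps it — only the 22.04 mm² overlap (of its 432.00 mm²) is removed, clipping the outline — area = 80.46 mm². So its area = 80.46 mm². Layer 25 (z = 7.5): the cube is present — its section is the full 5×20.5 rectangle (area 102.50 mm²); the cylinder at (-1.5, 0.5): section is a regular 12-gon, circumradius r=11.5 (area = (12/2)·11.500²·sin(360°/12) = 396.75 mm²); the cube at (14.5, -2.5) (footprint 9×19) is included at this height (area 171.00 mm²); the cylinder at (13, 0) is absent (z outside [-0.5, 7]); After the difference (first − rest): starting from the 5×20.5 cube (102.50 mm²), the r=11.5 cylinder at (-1.5, 0.5) partially overlaps it — only the 54.44 mm² overlap (of its 396.75 mm²) is removed, clipping the outline; the 9×19 cube at (14.5, -2.5) misses the remaining region (no effect) — area = 48.06 mm². So its area = 48.06 mm². Layer 4 is larger (80.46 vs 48.06 mm²).

layer 4 (z = 1.2 mm)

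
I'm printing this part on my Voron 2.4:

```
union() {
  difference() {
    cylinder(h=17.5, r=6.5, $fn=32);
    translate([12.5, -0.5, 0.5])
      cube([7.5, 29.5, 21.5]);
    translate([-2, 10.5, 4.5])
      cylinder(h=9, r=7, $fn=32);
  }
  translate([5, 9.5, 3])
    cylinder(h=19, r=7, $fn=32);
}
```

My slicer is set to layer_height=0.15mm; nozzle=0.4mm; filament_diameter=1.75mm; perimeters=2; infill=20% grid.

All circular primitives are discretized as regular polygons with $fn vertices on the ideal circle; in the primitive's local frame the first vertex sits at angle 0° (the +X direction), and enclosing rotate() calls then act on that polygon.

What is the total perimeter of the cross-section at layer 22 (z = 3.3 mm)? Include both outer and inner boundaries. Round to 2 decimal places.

At z = 3.3 mm: the r=6.5 cylinder gives a regular 32-gon of circumradius 6.5 (constant along its height) (perimeter = 2·32·6.500·sin(180°/32) = 40.78 mm); the cube at (12.5, -0.5) is present — its section is the full 7.5×29.5 rectangle (perimeter 74.00 mm); the cylinder at (-2, 10.5) is not intersected at this z (z outside [4.5, 13.5]); After the difference (first − rest): starting from the r=6.5 cylinder, the 7.5×29.5 cube at (12.5, -0.5) misses the remaining region (no effect) — boundary = 40.78 mm; the cylinder at (5, 9.5): section is a regular 32-gon, circumradius r=7 (perimeter = 2·32·7.000·sin(180°/32) = 43.91 mm); Taking the union: the regions partially overlap (shared area 15.02 mm²), so the edge portions inside another operand are dropped and the merged outline is re-measured after clipping — boundary = 67.24 mm. Overall, the cross-section is a single solid region. Total boundary length (outer) = 67.24 mm.

67.24 mm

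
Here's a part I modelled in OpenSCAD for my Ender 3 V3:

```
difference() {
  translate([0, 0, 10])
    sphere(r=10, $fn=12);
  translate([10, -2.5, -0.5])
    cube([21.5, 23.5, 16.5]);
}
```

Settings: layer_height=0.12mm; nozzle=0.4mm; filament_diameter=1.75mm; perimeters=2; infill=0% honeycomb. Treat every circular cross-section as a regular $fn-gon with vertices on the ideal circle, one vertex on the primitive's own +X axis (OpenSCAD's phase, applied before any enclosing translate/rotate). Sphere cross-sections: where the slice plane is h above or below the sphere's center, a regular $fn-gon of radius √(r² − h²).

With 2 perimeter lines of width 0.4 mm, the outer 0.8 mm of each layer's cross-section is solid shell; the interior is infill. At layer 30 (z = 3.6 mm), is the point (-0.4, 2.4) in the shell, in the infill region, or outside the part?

infill

At z = 3.6 mm: the r=10 sphere contributes a regular 12-gon of circumradius √(10²−6.4²) = 7.684; the cube at (10, -2.5) (footprint 21.5×23.5) is included at this height; Subtracting the remaining from the first: starting from the r=10 sphere, the 21.5×23.5 cube at (10, -2.5) misses the remaining region (no effect) — 1 connected region. Overall, the cross-section is a single solid region. The nearest boundary edge runs (-3.84, 6.65)→(0.00, 7.68); distance from the point to it = 5.00 mm. The point is inside the cross-section and 5.00 mm from the nearest boundary — more than the 0.8 mm shell width (2 × 0.4), so it's in the infill interior.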